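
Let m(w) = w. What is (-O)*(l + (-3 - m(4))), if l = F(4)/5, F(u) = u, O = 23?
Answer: 713/5 ≈ 142.60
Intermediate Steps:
l = ⅘ (l = 4/5 = 4*(⅕) = ⅘ ≈ 0.80000)
(-O)*(l + (-3 - m(4))) = (-1*23)*(⅘ + (-3 - 1*4)) = -23*(⅘ + (-3 - 4)) = -23*(⅘ - 7) = -23*(-31/5) = 713/5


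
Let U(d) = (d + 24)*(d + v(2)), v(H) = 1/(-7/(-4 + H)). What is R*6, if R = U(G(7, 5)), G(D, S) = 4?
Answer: 720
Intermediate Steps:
v(H) = 4/7 - H/7
U(d) = (24 + d)*(2/7 + d) (U(d) = (d + 24)*(d + (4/7 - ⅐*2)) = (24 + d)*(d + (4/7 - 2/7)) = (24 + d)*(d + 2/7) = (24 + d)*(2/7 + d))
R = 120 (R = 48/7 + 4² + (170/7)*4 = 48/7 + 16 + 680/7 = 120)
R*6 = 120*6 = 720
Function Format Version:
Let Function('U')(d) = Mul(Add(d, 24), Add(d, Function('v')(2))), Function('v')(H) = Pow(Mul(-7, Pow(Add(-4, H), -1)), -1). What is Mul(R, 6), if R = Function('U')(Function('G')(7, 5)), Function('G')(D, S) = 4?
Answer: 720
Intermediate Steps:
Function('v')(H) = Add(Rational(4, 7), Mul(Rational(-1, 7), H))
Function('U')(d) = Mul(Add(24, d), Add(Rational(2, 7), d)) (Function('U')(d) = Mul(Add(d, 24), Add(d, Add(Rational(4, 7), Mul(Rational(-1, 7), 2)))) = Mul(Add(24, d), Add(d, Add(Rational(4, 7), Rational(-2, 7)))) = Mul(Add(24, d), Add(d, Rational(2, 7))) = Mul(Add(24, d), Add(Rational(2, 7), d)))
R = 120 (R = Add(Rational(48, 7), Pow(4, 2), Mul(Rational(170, 7), 4)) = Add(Rational(48, 7), 16, Rational(680, 7)) = 120)
Mul(R, 6) = Mul(120, 6) = 720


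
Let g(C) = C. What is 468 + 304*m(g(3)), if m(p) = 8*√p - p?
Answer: -444 + 2432*√3 ≈ 3768.3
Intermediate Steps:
m(p) = -p + 8*√p
468 + 304*m(g(3)) = 468 + 304*(-1*3 + 8*√3) = 468 + 304*(-3 + 8*√3) = 468 + (-912 + 2432*√3) = -444 + 2432*√3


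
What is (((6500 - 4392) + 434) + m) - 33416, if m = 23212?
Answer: -7662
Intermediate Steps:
(((6500 - 4392) + 434) + m) - 33416 = (((6500 - 4392) + 434) + 23212) - 33416 = ((2108 + 434) + 23212) - 33416 = (2542 + 23212) - 33416 = 25754 - 33416 = -7662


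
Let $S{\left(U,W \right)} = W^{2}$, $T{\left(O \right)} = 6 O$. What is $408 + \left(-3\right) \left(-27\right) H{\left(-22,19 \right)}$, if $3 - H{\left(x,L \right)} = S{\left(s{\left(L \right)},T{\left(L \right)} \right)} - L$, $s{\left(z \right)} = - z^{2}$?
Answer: $-1050486$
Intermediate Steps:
$H{\left(x,L \right)} = 3 + L - 36 L^{2}$ ($H{\left(x,L \right)} = 3 - \left(\left(6 L\right)^{2} - L\right) = 3 - \left(36 L^{2} - L\right) = 3 - \left(- L + 36 L^{2}\right) = 3 + L - 36 L^{2}$)
$408 + \left(-3\right) \left(-27\right) H{\left(-22,19 \right)} = 408 + \left(-3\right) \left(-27\right) \left(3 + 19 - 36 \cdot 19^{2}\right) = 408 + 81 \left(3 + 19 - 12996\right) = 408 + 81 \left(-12974\right) = 408 - 1050894 = -1050486$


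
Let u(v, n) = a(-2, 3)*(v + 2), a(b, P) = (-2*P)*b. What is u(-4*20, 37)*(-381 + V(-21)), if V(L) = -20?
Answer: 375336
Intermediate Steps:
a(b, P) = -2*P*b
u(v, n) = 24 + 12*v (u(v, n) = (-2*3*(-2))*(v + 2) = 12*(2 + v) = 24 + 12*v)
u(-4*20, 37)*(-381 + V(-21)) = (24 + 12*(-4*20))*(-381 - 20) = (24 + 12*(-80))*(-401) = (24 - 960)*(-401) = -936*(-401) = 375336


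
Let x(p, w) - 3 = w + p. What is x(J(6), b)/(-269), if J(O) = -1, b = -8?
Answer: 6/269 ≈ 0.022305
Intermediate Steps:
x(p, w) = 3 + p + w (x(p, w) = 3 + (w + p) = 3 + (p + w) = 3 + p + w)
x(J(6), b)/(-269) = (3 - 1 - 8)/(-269) = -6*(-1/269) = 6/269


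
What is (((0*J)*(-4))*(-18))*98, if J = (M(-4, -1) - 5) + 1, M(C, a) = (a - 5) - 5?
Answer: 0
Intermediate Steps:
M(C, a) = -10 + a (M(C, a) = (-5 + a) - 5 = -10 + a)
J = -15 (J = ((-10 - 1) - 5) + 1 = (-11 - 5) + 1 = -16 + 1 = -15)
(((0*J)*(-4))*(-18))*98 = (((0*(-15))*(-4))*(-18))*98 = ((0*(-4))*(-18))*98 = (0*(-18))*98 = 0*98 = 0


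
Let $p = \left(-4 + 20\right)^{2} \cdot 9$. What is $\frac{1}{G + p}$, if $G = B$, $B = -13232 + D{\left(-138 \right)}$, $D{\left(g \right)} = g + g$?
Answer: $- \frac{1}{11204} \approx -8.9254 \cdot 10^{-5}$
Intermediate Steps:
$D{\left(g \right)} = 2 g$
$B = -13508$ ($B = -13232 + 2 \left(-138\right) = -13232 - 276 = -13508$)
$G = -13508$
$p = 2304$ ($p = 16^{2} \cdot 9 = 256 \cdot 9 = 2304$)
$\frac{1}{G + p} = \frac{1}{-13508 + 2304} = \frac{1}{-11204} = - \frac{1}{11204}$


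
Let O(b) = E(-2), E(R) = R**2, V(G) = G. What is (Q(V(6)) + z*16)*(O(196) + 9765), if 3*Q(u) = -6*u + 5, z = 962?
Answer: 450790505/3 ≈ 1.5026e+8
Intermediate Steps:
Q(u) = 5/3 - 2*u (Q(u) = (-6*u + 5)/3 = (5 - 6*u)/3 = 5/3 - 2*u)
O(b) = 4 (O(b) = (-2)**2 = 4)
(Q(V(6)) + z*16)*(O(196) + 9765) = ((5/3 - 2*6) + 962*16)*(4 + 9765) = ((5/3 - 12) + 15392)*9769 = (-31/3 + 15392)*9769 = (46145/3)*9769 = 450790505/3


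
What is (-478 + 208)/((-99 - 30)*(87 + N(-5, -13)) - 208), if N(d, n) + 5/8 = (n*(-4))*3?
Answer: 432/50359 ≈ 0.0085784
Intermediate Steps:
N(d, n) = -5/8 - 12*n (N(d, n) = -5/8 + (n*(-4))*3 = -5/8 - 4*n*3 = -5/8 - 12*n)
(-478 + 208)/((-99 - 30)*(87 + N(-5, -13)) - 208) = (-478 + 208)/((-99 - 30)*(87 + (-5/8 - 12*(-13))) - 208) = -270/(-129*(87 + (-5/8 + 156)) - 208) = -270/(-129*(87 + 1243/8) - 208) = -270/(-129*1939/8 - 208) = -270/(-250131/8 - 208) = -270/(-251795/8) = -270*(-8/251795) = 432/50359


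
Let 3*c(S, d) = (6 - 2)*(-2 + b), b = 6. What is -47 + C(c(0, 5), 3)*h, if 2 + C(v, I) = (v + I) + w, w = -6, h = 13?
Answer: -128/3 ≈ -42.667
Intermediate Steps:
c(S, d) = 16/3 (c(S, d) = ((6 - 2)*(-2 + 6))/3 = (4*4)/3 = (1/3)*16 = 16/3)
C(v, I) = -8 + I + v (C(v, I) = -2 + ((v + I) - 6) = -2 + ((I + v) - 6) = -2 + (-6 + I + v) = -8 + I + v)
-47 + C(c(0, 5), 3)*h = -47 + (-8 + 3 + 16/3)*13 = -47 + (1/3)*13 = -47 + 13/3 = -128/3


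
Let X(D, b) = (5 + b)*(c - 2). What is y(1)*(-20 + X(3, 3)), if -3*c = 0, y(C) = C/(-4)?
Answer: 9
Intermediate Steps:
y(C) = -C/4 (y(C) = C*(-1/4) = -C/4)
c = 0 (c = -1/3*0 = 0)
X(D, b) = -10 - 2*b (X(D, b) = (5 + b)*(0 - 2) = (5 + b)*(-2) = -10 - 2*b)
y(1)*(-20 + X(3, 3)) = (-1/4*1)*(-20 + (-10 - 2*3)) = -(-20 + (-10 - 6))/4 = -(-20 - 16)/4 = -1/4*(-36) = 9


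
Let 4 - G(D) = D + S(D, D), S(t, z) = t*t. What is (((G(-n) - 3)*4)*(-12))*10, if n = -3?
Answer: 5280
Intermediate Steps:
S(t, z) = t**2
G(D) = 4 - D - D**2 (G(D) = 4 - (D + D**2) = 4 + (-D - D**2) = 4 - D - D**2)
(((G(-n) - 3)*4)*(-12))*10 = ((((4 - (-1)*(-3) - (-1*(-3))**2) - 3)*4)*(-12))*10 = ((((4 - 1*3 - 1*3**2) - 3)*4)*(-12))*10 = ((((4 - 3 - 1*9) - 3)*4)*(-12))*10 = ((((4 - 3 - 9) - 3)*4)*(-12))*10 = (((-8 - 3)*4)*(-12))*10 = (-11*4*(-12))*10 = -44*(-12)*10 = 528*10 = 5280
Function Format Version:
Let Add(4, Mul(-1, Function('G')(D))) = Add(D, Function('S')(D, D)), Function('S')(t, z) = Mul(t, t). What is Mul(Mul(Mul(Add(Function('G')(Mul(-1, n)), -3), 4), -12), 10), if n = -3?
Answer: 5280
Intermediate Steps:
Function('S')(t, z) = Pow(t, 2)
Function('G')(D) = Add(4, Mul(-1, D), Mul(-1, Pow(D, 2))) (Function('G')(D) = Add(4, Mul(-1, Add(D, Pow(D, 2)))) = Add(4, Add(Mul(-1, D), Mul(-1, Pow(D, 2)))) = Add(4, Mul(-1, D), Mul(-1, Pow(D, 2))))
Mul(Mul(Mul(Add(Function('G')(Mul(-1, n)), -3), 4), -12), 10) = Mul(Mul(Mul(Add(Add(4, Mul(-1, Mul(-1, -3)), Mul(-1, Pow(Mul(-1, -3), 2))), -3), 4), -12), 10) = Mul(Mul(Mul(Add(Add(4, Mul(-1, 3), Mul(-1, Pow(3, 2))), -3), 4), -12), 10) = Mul(Mul(Mul(Add(Add(4, -3, Mul(-1, 9)), -3), 4), -12), 10) = Mul(Mul(Mul(Add(Add(4, -3, -9), -3), 4), -12), 10) = Mul(Mul(Mul(Add(-8, -3), 4), -12), 10) = Mul(Mul(Mul(-11, 4), -12), 10) = Mul(Mul(-44, -12), 10) = Mul(528, 10) = 5280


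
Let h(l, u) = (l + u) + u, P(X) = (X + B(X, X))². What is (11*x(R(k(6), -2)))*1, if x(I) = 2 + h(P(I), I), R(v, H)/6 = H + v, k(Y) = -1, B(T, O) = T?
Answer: 13882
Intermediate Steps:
P(X) = 4*X² (P(X) = (X + X)² = (2*X)² = 4*X²)
R(v, H) = 6*H + 6*v (R(v, H) = 6*(H + v) = 6*H + 6*v)
h(l, u) = l + 2*u
x(I) = 2 + 2*I + 4*I² (x(I) = 2 + (4*I² + 2*I) = 2 + (2*I + 4*I²) = 2 + 2*I + 4*I²)
(11*x(R(k(6), -2)))*1 = (11*(2 + 2*(6*(-2) + 6*(-1)) + 4*(6*(-2) + 6*(-1))²))*1 = (11*(2 + 2*(-12 - 6) + 4*(-12 - 6)²))*1 = (11*(2 + 2*(-18) + 4*(-18)²))*1 = (11*(2 - 36 + 4*324))*1 = (11*(2 - 36 + 1296))*1 = (11*1262)*1 = 13882*1 = 13882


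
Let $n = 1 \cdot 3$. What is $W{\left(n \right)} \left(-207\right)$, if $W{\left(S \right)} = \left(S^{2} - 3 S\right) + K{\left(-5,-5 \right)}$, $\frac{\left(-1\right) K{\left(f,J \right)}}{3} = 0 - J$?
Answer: $3105$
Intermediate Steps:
$K{\left(f,J \right)} = 3 J$ ($K{\left(f,J \right)} = - 3 \left(0 - J\right) = - 3 \left(- J\right) = 3 J$)
$n = 3$
$W{\left(S \right)} = -15 + S^{2} - 3 S$ ($W{\left(S \right)} = \left(S^{2} - 3 S\right) + 3 \left(-5\right) = \left(S^{2} - 3 S\right) - 15 = -15 + S^{2} - 3 S$)
$W{\left(n \right)} \left(-207\right) = \left(-15 + 3^{2} - 9\right) \left(-207\right) = \left(-15 + 9 - 9\right) \left(-207\right) = \left(-15\right) \left(-207\right) = 3105$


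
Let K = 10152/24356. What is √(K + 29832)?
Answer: √1106064329154/6089 ≈ 172.72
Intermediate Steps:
K = 2538/6089 (K = 10152*(1/24356) = 2538/6089 ≈ 0.41682)
√(K + 29832) = √(2538/6089 + 29832) = √(181649586/6089) = √1106064329154/6089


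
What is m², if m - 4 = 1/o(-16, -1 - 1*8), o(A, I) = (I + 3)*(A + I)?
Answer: 361201/22500 ≈ 16.053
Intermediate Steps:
o(A, I) = (3 + I)*(A + I)
m = 601/150 (m = 4 + 1/((-1 - 1*8)² + 3*(-16) + 3*(-1 - 1*8) - 16*(-1 - 1*8)) = 4 + 1/((-1 - 8)² - 48 + 3*(-1 - 8) - 16*(-1 - 8)) = 4 + 1/((-9)² - 48 + 3*(-9) - 16*(-9)) = 4 + 1/(81 - 48 - 27 + 144) = 4 + 1/150 = 601/150 ≈ 4.0067)
m² = (601/150)² = 361201/22500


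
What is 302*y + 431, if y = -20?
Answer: -5609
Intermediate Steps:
302*y + 431 = 302*(-20) + 431 = -6040 + 431 = -5609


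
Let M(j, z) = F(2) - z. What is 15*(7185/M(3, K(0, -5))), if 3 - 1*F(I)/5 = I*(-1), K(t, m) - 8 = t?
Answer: 107775/17 ≈ 6339.7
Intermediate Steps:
K(t, m) = 8 + t
F(I) = 15 + 5*I (F(I) = 15 - 5*I*(-1) = 15 - (-5)*I = 15 + 5*I)
M(j, z) = 25 - z (M(j, z) = (15 + 5*2) - z = (15 + 10) - z = 25 - z)
15*(7185/M(3, K(0, -5))) = 15*(7185/(25 - (8 + 0))) = 15*(7185/(25 - 1*8)) = 15*(7185/(25 - 8)) = 15*(7185/17) = 107775/17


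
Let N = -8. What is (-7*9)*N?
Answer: 504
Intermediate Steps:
(-7*9)*N = -7*9*(-8) = -63*(-8) = 504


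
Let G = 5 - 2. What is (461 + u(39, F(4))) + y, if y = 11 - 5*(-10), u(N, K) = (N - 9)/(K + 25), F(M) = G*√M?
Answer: 16212/31 ≈ 522.97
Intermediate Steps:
G = 3
F(M) = 3*√M
u(N, K) = (-9 + N)/(25 + K)
y = 61 (y = 11 + 50 = 61)
(461 + u(39, F(4))) + y = (461 + (-9 + 39)/(25 + 3*√4)) + 61 = (461 + 30/(25 + 3*2)) + 61 = (461 + 30/(25 + 6)) + 61 = (461 + 30/31) + 61 = 14321/31 + 61 = 16212/31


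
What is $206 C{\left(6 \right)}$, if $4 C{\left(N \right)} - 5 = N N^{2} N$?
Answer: $\frac{134003}{2} \approx 67002.0$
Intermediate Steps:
$C{\left(N \right)} = \frac{5}{4} + \frac{N^{4}}{4}$ ($C{\left(N \right)} = \frac{5}{4} + \frac{N N^{2} N}{4} = \frac{5}{4} + \frac{N^{3} N}{4} = \frac{5}{4} + \frac{N^{4}}{4}$)
$206 C{\left(6 \right)} = 206 \left(\frac{5}{4} + \frac{6^{4}}{4}\right) = 206 \left(\frac{5}{4} + \frac{1}{4} \cdot 1296\right) = 206 \left(\frac{5}{4} + 324\right) = 206 \cdot \frac{1301}{4} = \frac{134003}{2}$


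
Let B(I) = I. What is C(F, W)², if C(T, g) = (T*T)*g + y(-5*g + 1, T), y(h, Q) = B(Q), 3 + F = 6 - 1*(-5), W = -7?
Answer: 193600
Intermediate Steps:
F = 8 (F = -3 + (6 - 1*(-5)) = -3 + (6 + 5) = -3 + 11 = 8)
y(h, Q) = Q
C(T, g) = T + g*T² (C(T, g) = (T*T)*g + T = T²*g + T = g*T² + T = T + g*T²)
C(F, W)² = (8*(1 + 8*(-7)))² = (8*(1 - 56))² = (8*(-55))² = (-440)² = 193600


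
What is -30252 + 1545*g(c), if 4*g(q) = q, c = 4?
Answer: -28707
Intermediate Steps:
g(q) = q/4
-30252 + 1545*g(c) = -30252 + 1545*((1/4)*4) = -30252 + 1545*1 = -30252 + 1545 = -28707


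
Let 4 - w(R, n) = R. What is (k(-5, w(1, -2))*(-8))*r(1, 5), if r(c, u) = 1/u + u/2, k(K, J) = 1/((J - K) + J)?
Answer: -108/55 ≈ -1.9636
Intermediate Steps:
w(R, n) = 4 - R
k(K, J) = 1/(-K + 2*J)
r(c, u) = 1/u + u/2 (r(c, u) = 1/u + u*(½) = 1/u + u/2)
(k(-5, w(1, -2))*(-8))*r(1, 5) = (-8/(-1*(-5) + 2*(4 - 1*1)))*(1/5 + (½)*5) = (-8/(5 + 2*(4 - 1)))*(⅕ + 5/2) = (-8/(5 + 2*3))*(27/10) = (-8/(5 + 6))*(27/10) = (-8/11)*(27/10) = ((1/11)*(-8))*(27/10) = -8/11*27/10 = -108/55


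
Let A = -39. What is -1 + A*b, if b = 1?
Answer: -40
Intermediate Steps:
-1 + A*b = -1 - 39*1 = -1 - 39 = -40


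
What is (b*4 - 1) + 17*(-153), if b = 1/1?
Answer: -2598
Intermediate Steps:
b = 1
(b*4 - 1) + 17*(-153) = (1*4 - 1) + 17*(-153) = (4 - 1) - 2601 = 3 - 2601 = -2598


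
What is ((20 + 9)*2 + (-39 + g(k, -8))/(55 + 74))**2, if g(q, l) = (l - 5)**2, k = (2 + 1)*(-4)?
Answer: 57942544/16641 ≈ 3481.9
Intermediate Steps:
k = -12 (k = 3*(-4) = -12)
g(q, l) = (-5 + l)**2
((20 + 9)*2 + (-39 + g(k, -8))/(55 + 74))**2 = ((20 + 9)*2 + (-39 + (-5 - 8)**2)/(55 + 74))**2 = (29*2 + (-39 + (-13)**2)/129)**2 = (58 + (-39 + 169)*(1/129))**2 = (58 + 130*(1/129))**2 = (58 + 130/129)**2 = (7612/129)**2 = 57942544/16641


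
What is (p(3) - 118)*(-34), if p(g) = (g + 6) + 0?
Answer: 3706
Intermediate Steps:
p(g) = 6 + g (p(g) = (6 + g) + 0 = 6 + g)
(p(3) - 118)*(-34) = ((6 + 3) - 118)*(-34) = (9 - 118)*(-34) = -109*(-34) = 3706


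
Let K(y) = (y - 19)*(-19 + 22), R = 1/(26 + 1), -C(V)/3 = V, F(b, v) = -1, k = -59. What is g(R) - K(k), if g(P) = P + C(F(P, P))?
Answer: 6400/27 ≈ 237.04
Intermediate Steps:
C(V) = -3*V
R = 1/27 ≈ 0.037037
g(P) = 3 + P (g(P) = P - 3*(-1) = P + 3 = 3 + P)
K(y) = -57 + 3*y (K(y) = (-19 + y)*3 = -57 + 3*y)
g(R) - K(k) = (3 + 1/27) - (-57 + 3*(-59)) = 82/27 - (-57 - 177) = 82/27 - 1*(-234) = 82/27 + 234 = 6400/27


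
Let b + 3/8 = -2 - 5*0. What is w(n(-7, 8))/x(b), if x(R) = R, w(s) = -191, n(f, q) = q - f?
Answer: 1528/19 ≈ 80.421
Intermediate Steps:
b = -19/8 (b = -3/8 + (-2 - 5*0) = -3/8 + (-2 + 0) = -3/8 - 2 = -19/8 ≈ -2.3750)
w(n(-7, 8))/x(b) = -191/(-19/8) = -191*(-8/19) = 1528/19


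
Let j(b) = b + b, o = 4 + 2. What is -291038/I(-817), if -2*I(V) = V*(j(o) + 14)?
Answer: -291038/10621 ≈ -27.402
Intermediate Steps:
o = 6
j(b) = 2*b
I(V) = -13*V (I(V) = -V*(2*6 + 14)/2 = -V*(12 + 14)/2 = -V*26/2 = -13*V)
-291038/I(-817) = -291038/((-13*(-817))) = -291038/10621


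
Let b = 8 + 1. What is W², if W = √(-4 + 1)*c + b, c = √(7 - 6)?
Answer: (9 + I*√3)² ≈ 78.0 + 31.177*I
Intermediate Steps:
b = 9
c = 1 (c = √1 = 1)
W = 9 + I*√3 (W = √(-4 + 1)*1 + 9 = √(-3)*1 + 9 = (I*√3)*1 + 9 = I*√3 + 9 = 9 + I*√3 ≈ 9.0 + 1.732*I)
W² = (9 + I*√3)²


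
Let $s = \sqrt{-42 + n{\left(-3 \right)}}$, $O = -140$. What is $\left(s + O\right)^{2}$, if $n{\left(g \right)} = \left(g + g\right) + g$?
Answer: $\left(140 - i \sqrt{51}\right)^{2} \approx 19549.0 - 1999.6 i$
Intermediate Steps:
$n{\left(g \right)} = 3 g$ ($n{\left(g \right)} = 2 g + g = 3 g$)
$s = i \sqrt{51}$ ($s = \sqrt{-42 + 3 \left(-3\right)} = \sqrt{-42 - 9} = \sqrt{-51} = i \sqrt{51} \approx 7.1414 i$)
$\left(s + O\right)^{2} = \left(i \sqrt{51} - 140\right)^{2} = \left(-140 + i \sqrt{51}\right)^{2}$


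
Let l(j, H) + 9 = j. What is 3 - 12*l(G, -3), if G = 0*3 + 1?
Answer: 99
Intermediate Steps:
G = 1 (G = 0 + 1 = 1)
l(j, H) = -9 + j
3 - 12*l(G, -3) = 3 - 12*(-9 + 1) = 3 - 12*(-8) = 3 + 96 = 99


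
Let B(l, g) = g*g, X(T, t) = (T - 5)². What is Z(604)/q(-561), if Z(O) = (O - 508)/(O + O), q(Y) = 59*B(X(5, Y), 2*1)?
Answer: 3/8909 ≈ 0.00033674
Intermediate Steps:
X(T, t) = (-5 + T)²
B(l, g) = g²
q(Y) = 236 (q(Y) = 59*(2*1)² = 59*2² = 59*4 = 236)
Z(O) = (-508 + O)/(2*O) (Z(O) = (-508 + O)/((2*O)) = (-508 + O)*(1/(2*O)) = (-508 + O)/(2*O))
Z(604)/q(-561) = ((½)*(-508 + 604)/604)/236 = ((½)*(1/604)*96)*(1/236) = (12/151)*(1/236) = 3/8909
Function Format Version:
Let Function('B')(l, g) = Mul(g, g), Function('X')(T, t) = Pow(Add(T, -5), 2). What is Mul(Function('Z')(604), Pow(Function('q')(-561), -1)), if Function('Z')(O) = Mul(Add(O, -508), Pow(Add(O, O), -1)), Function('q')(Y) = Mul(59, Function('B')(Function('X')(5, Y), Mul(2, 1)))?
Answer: Rational(3, 8909) ≈ 0.00033674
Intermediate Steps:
Function('X')(T, t) = Pow(Add(-5, T), 2)
Function('B')(l, g) = Pow(g, 2)
Function('q')(Y) = 236 (Function('q')(Y) = Mul(59, Pow(Mul(2, 1), 2)) = Mul(59, Pow(2, 2)) = Mul(59, 4) = 236)
Function('Z')(O) = Mul(Rational(1, 2), Pow(O, -1), Add(-508, O)) (Function('Z')(O) = Mul(Add(-508, O), Pow(Mul(2, O), -1)) = Mul(Add(-508, O), Mul(Rational(1, 2), Pow(O, -1))) = Mul(Rational(1, 2), Pow(O, -1), Add(-508, O)))
Mul(Function('Z')(604), Pow(Function('q')(-561), -1)) = Mul(Mul(Rational(1, 2), Pow(604, -1), Add(-508, 604)), Pow(236, -1)) = Mul(Mul(Rational(1, 2), Rational(1, 604), 96), Rational(1, 236)) = Mul(Rational(12, 151), Rational(1, 236)) = Rational(3, 8909)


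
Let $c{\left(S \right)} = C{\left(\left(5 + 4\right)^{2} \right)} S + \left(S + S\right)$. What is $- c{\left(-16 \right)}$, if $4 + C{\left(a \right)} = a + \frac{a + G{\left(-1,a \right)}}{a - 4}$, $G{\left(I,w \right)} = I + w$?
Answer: $\frac{14272}{11} \approx 1297.5$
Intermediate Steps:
$C{\left(a \right)} = -4 + a + \frac{-1 + 2 a}{-4 + a}$ ($C{\left(a \right)} = -4 + \left(a + \frac{a + \left(-1 + a\right)}{a - 4}\right) = -4 + \left(a + \frac{-1 + 2 a}{-4 + a}\right) = -4 + a + \frac{-1 + 2 a}{-4 + a}$)
$c{\left(S \right)} = \frac{892 S}{11}$ ($c{\left(S \right)} = \frac{15 + \left(\left(5 + 4\right)^{2}\right)^{2} - 6 \left(5 + 4\right)^{2}}{-4 + \left(5 + 4\right)^{2}} S + \left(S + S\right) = \frac{15 + \left(9^{2}\right)^{2} - 6 \cdot 9^{2}}{-4 + 9^{2}} S + 2 S = \frac{15 + 81^{2} - 486}{-4 + 81} S + 2 S = \frac{15 + 6561 - 486}{77} S + 2 S = \frac{1}{77} \cdot 6090 S + 2 S = \frac{870 S}{11} + 2 S = \frac{892 S}{11}$)
$- c{\left(-16 \right)} = - \frac{892 \left(-16\right)}{11} = \left(-1\right) \left(- \frac{14272}{11}\right) = \frac{14272}{11}$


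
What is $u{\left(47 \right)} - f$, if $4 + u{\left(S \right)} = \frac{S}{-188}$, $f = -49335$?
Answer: $\frac{197323}{4} \approx 49331.0$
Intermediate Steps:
$u{\left(S \right)} = -4 - \frac{S}{188}$ ($u{\left(S \right)} = -4 + \frac{S}{-188} = -4 + S \left(- \frac{1}{188}\right) = -4 - \frac{S}{188}$)
$u{\left(47 \right)} - f = \left(-4 - \frac{1}{4}\right) - -49335 = \left(-4 - \frac{1}{4}\right) + 49335 = - \frac{17}{4} + 49335 = \frac{197323}{4}$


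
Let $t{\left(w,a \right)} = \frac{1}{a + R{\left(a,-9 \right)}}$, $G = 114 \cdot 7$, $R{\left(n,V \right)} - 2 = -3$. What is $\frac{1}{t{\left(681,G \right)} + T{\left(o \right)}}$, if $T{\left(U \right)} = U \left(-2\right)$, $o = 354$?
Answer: $- \frac{797}{564275} \approx -0.0014124$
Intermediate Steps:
$R{\left(n,V \right)} = -1$ ($R{\left(n,V \right)} = 2 - 3 = -1$)
$G = 798$
$T{\left(U \right)} = - 2 U$
$t{\left(w,a \right)} = \frac{1}{-1 + a}$ ($t{\left(w,a \right)} = \frac{1}{a - 1} = \frac{1}{-1 + a}$)
$\frac{1}{t{\left(681,G \right)} + T{\left(o \right)}} = \frac{1}{\frac{1}{-1 + 798} - 708} = \frac{1}{\frac{1}{797} - 708} = \frac{1}{- \frac{564275}{797}} = - \frac{797}{564275}$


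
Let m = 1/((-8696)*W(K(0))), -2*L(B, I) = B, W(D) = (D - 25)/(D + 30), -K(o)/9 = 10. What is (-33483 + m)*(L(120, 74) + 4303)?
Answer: -7103702599467/50002 ≈ -1.4207e+8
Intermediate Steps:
K(o) = -90 (K(o) = -9*10 = -90)
W(D) = (-25 + D)/(30 + D)
L(B, I) = -B/2
m = -3/50002 (m = 1/((-8696)*(((-25 - 90)/(30 - 90)))) = -1/(8696*(-115/(-60))) = -1/(8696*((-1/60*(-115)))) = -1/(8696*23/12) = -1/8696*12/23 = -3/50002 ≈ -5.9998e-5)
(-33483 + m)*(L(120, 74) + 4303) = (-33483 - 3/50002)*(-1/2*120 + 4303) = -1674216969*(-60 + 4303)/50002 = -1674216969/50002*4243 = -7103702599467/50002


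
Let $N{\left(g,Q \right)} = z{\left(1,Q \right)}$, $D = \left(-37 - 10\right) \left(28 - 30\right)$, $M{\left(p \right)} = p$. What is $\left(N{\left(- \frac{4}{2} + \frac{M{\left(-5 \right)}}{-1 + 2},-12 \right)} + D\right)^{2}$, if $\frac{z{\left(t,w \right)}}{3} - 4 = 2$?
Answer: $12544$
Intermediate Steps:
$z{\left(t,w \right)} = 18$ ($z{\left(t,w \right)} = 12 + 3 \cdot 2 = 12 + 6 = 18$)
$D = 94$ ($D = \left(-47\right) \left(-2\right) = 94$)
$N{\left(g,Q \right)} = 18$
$\left(N{\left(- \frac{4}{2} + \frac{M{\left(-5 \right)}}{-1 + 2},-12 \right)} + D\right)^{2} = \left(18 + 94\right)^{2} = 112^{2} = 12544$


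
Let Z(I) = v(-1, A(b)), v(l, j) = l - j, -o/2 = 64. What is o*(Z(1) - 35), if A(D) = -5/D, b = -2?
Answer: 4928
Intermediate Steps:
o = -128 (o = -2*64 = -128)
Z(I) = -7/2 (Z(I) = -1 - (-5)/(-2) = -1 - (-5)*(-1)/2 = -1 - 1*5/2 = -1 - 5/2 = -7/2)
o*(Z(1) - 35) = -128*(-7/2 - 35) = -128*(-77/2) = 4928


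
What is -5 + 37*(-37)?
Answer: -1374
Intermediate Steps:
-5 + 37*(-37) = -5 - 1369 = -1374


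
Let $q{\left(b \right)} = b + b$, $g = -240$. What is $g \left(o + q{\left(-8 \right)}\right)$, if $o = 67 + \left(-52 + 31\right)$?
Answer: $-7200$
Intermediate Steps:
$q{\left(b \right)} = 2 b$
$o = 46$ ($o = 67 - 21 = 46$)
$g \left(o + q{\left(-8 \right)}\right) = - 240 \left(46 + 2 \left(-8\right)\right) = - 240 \left(46 - 16\right) = \left(-240\right) 30 = -7200$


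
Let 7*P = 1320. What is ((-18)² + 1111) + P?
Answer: 11365/7 ≈ 1623.6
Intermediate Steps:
P = 1320/7 (P = (⅐)*1320 = 1320/7 ≈ 188.57)
((-18)² + 1111) + P = ((-18)² + 1111) + 1320/7 = (324 + 1111) + 1320/7 = 1435 + 1320/7 = 11365/7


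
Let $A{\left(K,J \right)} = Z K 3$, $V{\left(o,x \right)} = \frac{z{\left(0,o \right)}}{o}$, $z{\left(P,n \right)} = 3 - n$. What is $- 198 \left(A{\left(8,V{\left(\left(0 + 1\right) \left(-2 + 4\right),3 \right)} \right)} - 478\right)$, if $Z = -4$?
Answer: $113652$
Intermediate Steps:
$V{\left(o,x \right)} = \frac{3 - o}{o}$
$A{\left(K,J \right)} = - 12 K$ ($A{\left(K,J \right)} = - 4 K 3 = - 12 K$)
$- 198 \left(A{\left(8,V{\left(\left(0 + 1\right) \left(-2 + 4\right),3 \right)} \right)} - 478\right) = - 198 \left(\left(-12\right) 8 - 478\right) = - 198 \left(-96 - 478\right) = \left(-198\right) \left(-574\right) = 113652$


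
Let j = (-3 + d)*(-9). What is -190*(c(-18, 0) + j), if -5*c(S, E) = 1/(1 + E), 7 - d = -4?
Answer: 13718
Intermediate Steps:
d = 11 (d = 7 - 1*(-4) = 7 + 4 = 11)
c(S, E) = -1/(5*(1 + E))
j = -72 (j = (-3 + 11)*(-9) = 8*(-9) = -72)
-190*(c(-18, 0) + j) = -190*(-1/(5 + 5*0) - 72) = -190*(-1/(5 + 0) - 72) = -190*(-1/5 - 72) = -190*(-1*⅕ - 72) = -190*(-⅕ - 72) = -190*(-361/5) = 13718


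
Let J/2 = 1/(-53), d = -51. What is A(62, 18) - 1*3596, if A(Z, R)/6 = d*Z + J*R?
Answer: -1196320/53 ≈ -22572.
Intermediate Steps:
J = -2/53 (J = 2/(-53) = 2*(-1/53) = -2/53 ≈ -0.037736)
A(Z, R) = -306*Z - 12*R/53 (A(Z, R) = 6*(-51*Z - 2*R/53) = -306*Z - 12*R/53)
A(62, 18) - 1*3596 = (-306*62 - 12/53*18) - 1*3596 = (-18972 - 216/53) - 3596 = -1005732/53 - 3596 = -1196320/53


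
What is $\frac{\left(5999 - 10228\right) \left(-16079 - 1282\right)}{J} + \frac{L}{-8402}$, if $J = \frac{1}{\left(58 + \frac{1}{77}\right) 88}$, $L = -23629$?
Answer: $\frac{22044539898373771}{58814} \approx 3.7482 \cdot 10^{11}$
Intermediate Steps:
$J = \frac{7}{35736}$ ($J = \frac{1}{\left(58 + \frac{1}{77}\right) 88} = \frac{1}{\frac{4467}{77} \cdot 88} = \frac{1}{\frac{35736}{7}} = \frac{7}{35736} \approx 0.00019588$)
$\frac{\left(5999 - 10228\right) \left(-16079 - 1282\right)}{J} + \frac{L}{-8402} = \frac{\left(5999 - 10228\right) \left(-16079 - 1282\right)}{\frac{7}{35736}} - \frac{23629}{-8402} = \left(-4229\right) \left(-17361\right) \frac{35736}{7} - - \frac{23629}{8402} = 73419669 \cdot \frac{35736}{7} + \frac{23629}{8402} = \frac{2623725291384}{7} + \frac{23629}{8402} = \frac{22044539898373771}{58814}$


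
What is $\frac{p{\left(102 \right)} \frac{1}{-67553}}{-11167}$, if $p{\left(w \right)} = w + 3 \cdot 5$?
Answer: $\frac{9}{58028027} \approx 1.551 \cdot 10^{-7}$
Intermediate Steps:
$p{\left(w \right)} = 15 + w$ ($p{\left(w \right)} = w + 15 = 15 + w$)
$\frac{p{\left(102 \right)} \frac{1}{-67553}}{-11167} = \frac{\left(15 + 102\right) \frac{1}{-67553}}{-11167} = 117 \left(- \frac{1}{67553}\right) \left(- \frac{1}{11167}\right) = \left(- \frac{117}{67553}\right) \left(- \frac{1}{11167}\right) = \frac{9}{58028027}$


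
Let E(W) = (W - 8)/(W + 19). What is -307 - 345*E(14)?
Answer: -4067/11 ≈ -369.73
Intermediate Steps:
E(W) = (-8 + W)/(19 + W)
-307 - 345*E(14) = -307 - 345*(-8 + 14)/(19 + 14) = -307 - 345*6/33 = -307 - 115*6/11 = -307 - 345*2/11 = -307 - 690/11 = -4067/11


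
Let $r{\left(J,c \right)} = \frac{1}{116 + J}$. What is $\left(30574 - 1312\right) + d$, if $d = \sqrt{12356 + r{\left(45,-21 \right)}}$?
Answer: $29262 + \frac{\sqrt{320280037}}{161} \approx 29373.0$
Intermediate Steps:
$d = \frac{\sqrt{320280037}}{161}$ ($d = \sqrt{12356 + \frac{1}{116 + 45}} = \sqrt{12356 + \frac{1}{161}} = \sqrt{\frac{1989317}{161}} = \frac{\sqrt{320280037}}{161} \approx 111.16$)
$\left(30574 - 1312\right) + d = \left(30574 - 1312\right) + \frac{\sqrt{320280037}}{161} = 29262 + \frac{\sqrt{320280037}}{161}$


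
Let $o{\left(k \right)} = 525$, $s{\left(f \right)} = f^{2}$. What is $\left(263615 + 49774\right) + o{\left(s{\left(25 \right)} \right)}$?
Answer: $313914$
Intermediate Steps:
$\left(263615 + 49774\right) + o{\left(s{\left(25 \right)} \right)} = \left(263615 + 49774\right) + 525 = 313389 + 525 = 313914$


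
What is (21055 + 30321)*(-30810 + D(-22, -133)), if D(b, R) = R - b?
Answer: -1588597296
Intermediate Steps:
(21055 + 30321)*(-30810 + D(-22, -133)) = (21055 + 30321)*(-30810 + (-133 - 1*(-22))) = 51376*(-30810 + (-133 + 22)) = 51376*(-30810 - 111) = 51376*(-30921) = -1588597296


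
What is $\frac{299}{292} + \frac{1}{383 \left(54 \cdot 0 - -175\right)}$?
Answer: $\frac{20040767}{19571300} \approx 1.024$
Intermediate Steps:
$\frac{299}{292} + \frac{1}{383 \left(54 \cdot 0 - -175\right)} = 299 \cdot \frac{1}{292} + \frac{1}{383 \left(0 + 175\right)} = \frac{299}{292} + \frac{1}{383 \cdot 175} = \frac{299}{292} + \frac{1}{383} \cdot \frac{1}{175} = \frac{299}{292} + \frac{1}{67025} = \frac{20040767}{19571300}$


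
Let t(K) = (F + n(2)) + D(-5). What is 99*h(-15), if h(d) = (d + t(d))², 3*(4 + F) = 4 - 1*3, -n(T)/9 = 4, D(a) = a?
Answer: 352451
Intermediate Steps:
n(T) = -36 (n(T) = -9*4 = -36)
F = -11/3 (F = -4 + (4 - 1*3)/3 = -4 + (4 - 3)/3 = -4 + (⅓)*1 = -4 + ⅓ = -11/3 ≈ -3.6667)
t(K) = -134/3 (t(K) = (-11/3 - 36) - 5 = -119/3 - 5 = -134/3)
h(d) = (-134/3 + d)² (h(d) = (d - 134/3)² = (-134/3 + d)²)
99*h(-15) = 99*((-134 + 3*(-15))²/9) = 99*((-134 - 45)²/9) = 99*((⅑)*(-179)²) = 99*((⅑)*32041) = 99*(32041/9) = 352451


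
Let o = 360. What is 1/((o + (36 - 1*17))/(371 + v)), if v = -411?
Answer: -40/379 ≈ -0.10554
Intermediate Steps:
1/((o + (36 - 1*17))/(371 + v)) = 1/((360 + (36 - 1*17))/(371 - 411)) = 1/((360 + (36 - 17))/(-40)) = 1/((360 + 19)*(-1/40)) = 1/(379*(-1/40)) = 1/(-379/40) = -40/379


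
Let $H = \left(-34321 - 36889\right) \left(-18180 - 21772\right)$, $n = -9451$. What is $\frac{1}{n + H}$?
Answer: $\frac{1}{2844972469} \approx 3.515 \cdot 10^{-10}$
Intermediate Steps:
$H = 2844981920$ ($H = \left(-71210\right) \left(-39952\right) = 2844981920$)
$\frac{1}{n + H} = \frac{1}{-9451 + 2844981920} = \frac{1}{2844972469}$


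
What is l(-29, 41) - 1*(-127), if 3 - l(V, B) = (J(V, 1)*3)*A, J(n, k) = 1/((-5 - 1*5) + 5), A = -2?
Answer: 644/5 ≈ 128.80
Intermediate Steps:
J(n, k) = -⅕ (J(n, k) = 1/((-5 - 5) + 5) = 1/(-10 + 5) = 1/(-5) = -⅕)
l(V, B) = 9/5 (l(V, B) = 3 - (-⅕*3)*(-2) = 3 - (-3)*(-2)/5 = 3 - 1*6/5 = 3 - 6/5 = 9/5)
l(-29, 41) - 1*(-127) = 9/5 - 1*(-127) = 9/5 + 127 = 644/5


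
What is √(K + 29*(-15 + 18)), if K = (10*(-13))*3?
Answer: I*√303 ≈ 17.407*I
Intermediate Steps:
K = -390 (K = -130*3 = -390)
√(K + 29*(-15 + 18)) = √(-390 + 29*(-15 + 18)) = √(-390 + 29*3) = √(-390 + 87) = √(-303) = I*√303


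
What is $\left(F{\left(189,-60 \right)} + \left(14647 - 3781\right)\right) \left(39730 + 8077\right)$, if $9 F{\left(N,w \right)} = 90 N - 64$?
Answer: $\frac{5485375180}{9} \approx 6.0949 \cdot 10^{8}$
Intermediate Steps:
$F{\left(N,w \right)} = - \frac{64}{9} + 10 N$ ($F{\left(N,w \right)} = \frac{90 N - 64}{9} = \frac{-64 + 90 N}{9} = - \frac{64}{9} + 10 N$)
$\left(F{\left(189,-60 \right)} + \left(14647 - 3781\right)\right) \left(39730 + 8077\right) = \left(\left(- \frac{64}{9} + 10 \cdot 189\right) + \left(14647 - 3781\right)\right) \left(39730 + 8077\right) = \left(\left(- \frac{64}{9} + 1890\right) + 10866\right) 47807 = \left(\frac{16946}{9} + 10866\right) 47807 = \frac{114740}{9} \cdot 47807 = \frac{5485375180}{9}$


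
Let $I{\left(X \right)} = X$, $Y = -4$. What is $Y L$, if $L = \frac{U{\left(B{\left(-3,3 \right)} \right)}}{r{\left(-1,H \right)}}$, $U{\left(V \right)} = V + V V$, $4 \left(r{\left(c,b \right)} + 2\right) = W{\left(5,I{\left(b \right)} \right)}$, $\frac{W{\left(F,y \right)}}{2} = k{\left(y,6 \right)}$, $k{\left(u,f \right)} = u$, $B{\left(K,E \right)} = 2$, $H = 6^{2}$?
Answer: $- \frac{3}{2} \approx -1.5$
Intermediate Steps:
$H = 36$
$W{\left(F,y \right)} = 2 y$
$r{\left(c,b \right)} = -2 + \frac{b}{2}$ ($r{\left(c,b \right)} = -2 + \frac{2 b}{4} = -2 + \frac{b}{2}$)
$U{\left(V \right)} = V + V^{2}$
$L = \frac{3}{8}$ ($L = \frac{2 \left(1 + 2\right)}{-2 + \frac{1}{2} \cdot 36} = \frac{2 \cdot 3}{-2 + 18} = \frac{6}{16} = 6 \cdot \frac{1}{16} = \frac{3}{8} \approx 0.375$)
$Y L = \left(-4\right) \frac{3}{8} = - \frac{3}{2}$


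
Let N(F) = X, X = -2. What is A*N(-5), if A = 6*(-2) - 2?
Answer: 28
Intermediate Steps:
N(F) = -2
A = -14 (A = -12 - 2 = -14)
A*N(-5) = -14*(-2) = 28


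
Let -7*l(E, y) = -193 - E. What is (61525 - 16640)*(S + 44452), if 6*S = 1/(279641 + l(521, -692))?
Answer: 3348906432038045/1678458 ≈ 1.9952e+9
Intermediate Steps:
l(E, y) = 193/7 + E/7 (l(E, y) = -(-193 - E)/7 = 193/7 + E/7)
S = 1/1678458 (S = 1/(6*(279641 + (193/7 + (⅐)*521))) = 1/(6*(279641 + (193/7 + 521/7))) = 1/(6*(279641 + 102)) = (⅙)/279743 = (⅙)*(1/279743) = 1/1678458 ≈ 5.9578e-7)
(61525 - 16640)*(S + 44452) = (61525 - 16640)*(1/1678458 + 44452) = 44885*(74610815017/1678458) = 3348906432038045/1678458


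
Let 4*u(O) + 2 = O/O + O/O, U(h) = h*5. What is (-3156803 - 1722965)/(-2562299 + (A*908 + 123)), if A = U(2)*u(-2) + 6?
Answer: 609971/319591 ≈ 1.9086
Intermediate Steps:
U(h) = 5*h
u(O) = 0 (u(O) = -½ + (O/O + O/O)/4 = -½ + (1 + 1)/4 = -½ + (¼)*2 = -½ + ½ = 0)
A = 6 (A = (5*2)*0 + 6 = 10*0 + 6 = 0 + 6 = 6)
(-3156803 - 1722965)/(-2562299 + (A*908 + 123)) = (-3156803 - 1722965)/(-2562299 + (6*908 + 123)) = -4879768/(-2562299 + (5448 + 123)) = -4879768/(-2562299 + 5571) = -4879768/(-2556728) = -4879768*(-1/2556728) = 609971/319591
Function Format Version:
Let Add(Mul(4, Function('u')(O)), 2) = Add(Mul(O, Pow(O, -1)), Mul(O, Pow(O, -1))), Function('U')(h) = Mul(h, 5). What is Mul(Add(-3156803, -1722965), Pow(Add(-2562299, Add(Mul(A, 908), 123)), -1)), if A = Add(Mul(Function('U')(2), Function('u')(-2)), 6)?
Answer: Rational(609971, 319591) ≈ 1.9086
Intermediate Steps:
Function('U')(h) = Mul(5, h)
Function('u')(O) = 0 (Function('u')(O) = Add(Rational(-1, 2), Mul(Rational(1, 4), Add(Mul(O, Pow(O, -1)), Mul(O, Pow(O, -1))))) = Add(Rational(-1, 2), Mul(Rational(1, 4), Add(1, 1))) = Add(Rational(-1, 2), Mul(Rational(1, 4), 2)) = Add(Rational(-1, 2), Rational(1, 2)) = 0)
A = 6 (A = Add(Mul(Mul(5, 2), 0), 6) = Add(Mul(10, 0), 6) = Add(0, 6) = 6)
Mul(Add(-3156803, -1722965), Pow(Add(-2562299, Add(Mul(A, 908), 123)), -1)) = Mul(Add(-3156803, -1722965), Pow(Add(-2562299, Add(Mul(6, 908), 123)), -1)) = Mul(-4879768, Pow(Add(-2562299, Add(5448, 123)), -1)) = Mul(-4879768, Pow(Add(-2562299, 5571), -1)) = Mul(-4879768, Pow(-2556728, -1)) = Mul(-4879768, Rational(-1, 2556728)) = Rational(609971, 319591)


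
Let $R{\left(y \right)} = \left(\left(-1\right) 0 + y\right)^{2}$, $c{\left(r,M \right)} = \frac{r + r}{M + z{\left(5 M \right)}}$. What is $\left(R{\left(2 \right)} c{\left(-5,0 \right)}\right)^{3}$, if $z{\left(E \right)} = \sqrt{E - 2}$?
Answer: $- 16000 i \sqrt{2} \approx - 22627.0 i$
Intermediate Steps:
$z{\left(E \right)} = \sqrt{-2 + E}$
$c{\left(r,M \right)} = \frac{2 r}{M + \sqrt{-2 + 5 M}}$ ($c{\left(r,M \right)} = \frac{r + r}{M + \sqrt{-2 + 5 M}} = \frac{2 r}{M + \sqrt{-2 + 5 M}}$)
$R{\left(y \right)} = y^{2}$ ($R{\left(y \right)} = \left(0 + y\right)^{2} = y^{2}$)
$\left(R{\left(2 \right)} c{\left(-5,0 \right)}\right)^{3} = \left(2^{2} \cdot 2 \left(-5\right) \frac{1}{0 + \sqrt{-2 + 5 \cdot 0}}\right)^{3} = \left(4 \cdot 2 \left(-5\right) \frac{1}{0 + \sqrt{-2 + 0}}\right)^{3} = \left(4 \cdot 2 \left(-5\right) \frac{1}{0 + \sqrt{-2}}\right)^{3} = \left(4 \cdot 2 \left(-5\right) \frac{1}{0 + i \sqrt{2}}\right)^{3} = \left(4 \cdot 2 \left(-5\right) \frac{1}{i \sqrt{2}}\right)^{3} = \left(4 \cdot 2 \left(-5\right) \left(- \frac{i \sqrt{2}}{2}\right)\right)^{3} = \left(4 \cdot 5 i \sqrt{2}\right)^{3} = \left(20 i \sqrt{2}\right)^{3} = - 16000 i \sqrt{2}$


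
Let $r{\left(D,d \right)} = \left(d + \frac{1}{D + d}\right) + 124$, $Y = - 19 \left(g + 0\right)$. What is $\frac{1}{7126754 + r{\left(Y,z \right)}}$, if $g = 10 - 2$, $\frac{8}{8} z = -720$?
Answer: $\frac{872}{6214009775} \approx 1.4033 \cdot 10^{-7}$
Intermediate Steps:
$z = -720$
$g = 8$
$Y = -152$ ($Y = - 19 \left(8 + 0\right) = \left(-19\right) 8 = -152$)
$r{\left(D,d \right)} = 124 + d + \frac{1}{D + d}$
$\frac{1}{7126754 + r{\left(Y,z \right)}} = \frac{1}{7126754 + \frac{1 + \left(-720\right)^{2} + 124 \left(-152\right) + 124 \left(-720\right) - -109440}{-152 - 720}} = \frac{1}{7126754 + \frac{1 + 518400 - 18848 - 89280 + 109440}{-872}} = \frac{1}{7126754 - \frac{519713}{872}} = \frac{1}{\frac{6214009775}{872}} = \frac{872}{6214009775}$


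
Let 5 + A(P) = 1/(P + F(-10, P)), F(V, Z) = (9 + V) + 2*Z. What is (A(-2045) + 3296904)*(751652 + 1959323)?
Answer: 54842406860686425/6136 ≈ 8.9378e+12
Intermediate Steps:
F(V, Z) = 9 + V + 2*Z
A(P) = -5 + 1/(-1 + 3*P) (A(P) = -5 + 1/(P + (9 - 10 + 2*P)) = -5 + 1/(P + (-1 + 2*P)) = -5 + 1/(-1 + 3*P))
(A(-2045) + 3296904)*(751652 + 1959323) = (3*(2 - 5*(-2045))/(-1 + 3*(-2045)) + 3296904)*(751652 + 1959323) = (3*(2 + 10225)/(-1 - 6135) + 3296904)*2710975 = (3*10227/(-6136) + 3296904)*2710975 = (3*(-1/6136)*10227 + 3296904)*2710975 = (-30681/6136 + 3296904)*2710975 = (20229772263/6136)*2710975 = 54842406860686425/6136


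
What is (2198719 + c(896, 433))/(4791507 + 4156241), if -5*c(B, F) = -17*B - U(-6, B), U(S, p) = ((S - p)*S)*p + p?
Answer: 3171775/8947748 ≈ 0.35448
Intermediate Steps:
U(S, p) = p + S*p*(S - p) (U(S, p) = (S*(S - p))*p + p = S*p*(S - p) + p = p + S*p*(S - p))
c(B, F) = 17*B/5 + B*(37 + 6*B)/5 (c(B, F) = -(-17*B - B*(1 + (-6)² - 1*(-6)*B))/5 = -(-17*B - B*(1 + 36 + 6*B))/5 = -(-17*B - B*(37 + 6*B))/5 = 17*B/5 + B*(37 + 6*B)/5)
(2198719 + c(896, 433))/(4791507 + 4156241) = (2198719 + (6/5)*896*(9 + 896))/(4791507 + 4156241) = (2198719 + (6/5)*896*905)/8947748 = (2198719 + 973056)*(1/8947748) = 3171775*(1/8947748) = 3171775/8947748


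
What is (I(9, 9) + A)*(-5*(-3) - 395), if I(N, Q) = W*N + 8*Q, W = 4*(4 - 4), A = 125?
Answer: -74860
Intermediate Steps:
W = 0 (W = 4*0 = 0)
I(N, Q) = 8*Q (I(N, Q) = 0*N + 8*Q = 0 + 8*Q = 8*Q)
(I(9, 9) + A)*(-5*(-3) - 395) = (8*9 + 125)*(-5*(-3) - 395) = (72 + 125)*(15 - 395) = 197*(-380) = -74860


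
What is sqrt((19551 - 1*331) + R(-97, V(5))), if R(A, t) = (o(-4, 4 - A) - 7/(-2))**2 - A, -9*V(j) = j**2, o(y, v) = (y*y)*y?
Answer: sqrt(91909)/2 ≈ 151.58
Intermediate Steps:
o(y, v) = y**3 (o(y, v) = y**2*y = y**3)
V(j) = -j**2/9
R(A, t) = 14641/4 - A (R(A, t) = ((-4)**3 - 7/(-2))**2 - A = (-64 - 7*(-1/2))**2 - A = (-64 + 7/2)**2 - A = (-121/2)**2 - A = 14641/4 - A)
sqrt((19551 - 1*331) + R(-97, V(5))) = sqrt((19551 - 1*331) + (14641/4 - 1*(-97))) = sqrt((19551 - 331) + (14641/4 + 97)) = sqrt(19220 + 15029/4) = sqrt(91909/4) = sqrt(91909)/2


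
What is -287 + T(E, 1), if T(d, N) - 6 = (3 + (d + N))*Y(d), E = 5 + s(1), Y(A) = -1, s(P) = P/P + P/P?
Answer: -292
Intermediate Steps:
s(P) = 2 (s(P) = 1 + 1 = 2)
E = 7 (E = 5 + 2 = 7)
T(d, N) = 3 - N - d (T(d, N) = 6 + (3 + (d + N))*(-1) = 6 + (3 + (N + d))*(-1) = 6 + (3 + N + d)*(-1) = 6 + (-3 - N - d) = 3 - N - d)
-287 + T(E, 1) = -287 + (3 - 1*1 - 1*7) = -287 + (3 - 1 - 7) = -287 - 5 = -292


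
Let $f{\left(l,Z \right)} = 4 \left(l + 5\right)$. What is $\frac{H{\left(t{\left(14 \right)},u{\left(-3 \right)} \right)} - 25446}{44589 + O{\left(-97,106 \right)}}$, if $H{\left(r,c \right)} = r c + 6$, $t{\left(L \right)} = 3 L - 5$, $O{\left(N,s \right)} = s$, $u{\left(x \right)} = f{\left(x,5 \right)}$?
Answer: $- \frac{3592}{6385} \approx -0.56257$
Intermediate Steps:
$f{\left(l,Z \right)} = 20 + 4 l$ ($f{\left(l,Z \right)} = 4 \left(5 + l\right) = 20 + 4 l$)
$u{\left(x \right)} = 20 + 4 x$
$t{\left(L \right)} = -5 + 3 L$
$H{\left(r,c \right)} = 6 + c r$ ($H{\left(r,c \right)} = c r + 6 = 6 + c r$)
$\frac{H{\left(t{\left(14 \right)},u{\left(-3 \right)} \right)} - 25446}{44589 + O{\left(-97,106 \right)}} = \frac{\left(6 + \left(20 + 4 \left(-3\right)\right) \left(-5 + 3 \cdot 14\right)\right) - 25446}{44589 + 106} = \frac{\left(6 + \left(20 - 12\right) \left(-5 + 42\right)\right) - 25446}{44695} = \left(\left(6 + 8 \cdot 37\right) - 25446\right) \frac{1}{44695} = \left(\left(6 + 296\right) - 25446\right) \frac{1}{44695} = \left(302 - 25446\right) \frac{1}{44695} = \left(-25144\right) \frac{1}{44695} = - \frac{3592}{6385}$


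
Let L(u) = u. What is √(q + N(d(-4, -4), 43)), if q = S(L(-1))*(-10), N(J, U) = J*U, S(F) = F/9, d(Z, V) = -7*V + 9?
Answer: √14329/3 ≈ 39.901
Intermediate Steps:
d(Z, V) = 9 - 7*V
S(F) = F/9 (S(F) = F*(⅑) = F/9)
q = 10/9 (q = ((⅑)*(-1))*(-10) = -⅑*(-10) = 10/9 ≈ 1.1111)
√(q + N(d(-4, -4), 43)) = √(10/9 + (9 - 7*(-4))*43) = √(10/9 + (9 + 28)*43) = √(10/9 + 37*43) = √(10/9 + 1591) = √(14329/9) = √14329/3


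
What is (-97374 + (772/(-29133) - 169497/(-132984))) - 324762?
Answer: -181716012333571/430469208 ≈ -4.2214e+5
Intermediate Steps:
(-97374 + (772/(-29133) - 169497/(-132984))) - 324762 = (-97374 + (772*(-1/29133) - 169497*(-1/132984))) - 324762 = (-97374 + (-772/29133 + 18833/14776)) - 324762 = (-97374 + 537254717/430469208) - 324762 = -41915971405075/430469208 - 324762 = -181716012333571/430469208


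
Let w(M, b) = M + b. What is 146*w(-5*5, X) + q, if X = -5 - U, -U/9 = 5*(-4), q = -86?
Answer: -30746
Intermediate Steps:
U = 180 (U = -45*(-4) = -9*(-20) = 180)
X = -185 (X = -5 - 1*180 = -5 - 180 = -185)
146*w(-5*5, X) + q = 146*(-5*5 - 185) - 86 = 146*(-25 - 185) - 86 = 146*(-210) - 86 = -30660 - 86 = -30746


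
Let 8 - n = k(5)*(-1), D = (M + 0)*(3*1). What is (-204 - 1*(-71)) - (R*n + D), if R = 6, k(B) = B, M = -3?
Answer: -202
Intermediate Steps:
D = -9 (D = (-3 + 0)*(3*1) = -3*3 = -9)
n = 13 (n = 8 - 5*(-1) = 8 - 1*(-5) = 8 + 5 = 13)
(-204 - 1*(-71)) - (R*n + D) = (-204 - 1*(-71)) - (6*13 - 9) = (-204 + 71) - (78 - 9) = -133 - 1*69 = -133 - 69 = -202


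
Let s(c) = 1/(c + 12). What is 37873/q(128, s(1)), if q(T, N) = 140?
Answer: 37873/140 ≈ 270.52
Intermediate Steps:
s(c) = 1/(12 + c)
37873/q(128, s(1)) = 37873/140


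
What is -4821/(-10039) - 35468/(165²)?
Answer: -224811527/273311775 ≈ -0.82255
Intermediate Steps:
-4821/(-10039) - 35468/(165²) = -4821*(-1/10039) - 35468/27225 = 4821/10039 - 35468*1/27225 = 4821/10039 - 35468/27225 = -224811527/273311775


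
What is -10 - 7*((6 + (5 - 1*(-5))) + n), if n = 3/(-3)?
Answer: -115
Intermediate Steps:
n = -1 (n = 3*(-1/3) = -1)
-10 - 7*((6 + (5 - 1*(-5))) + n) = -10 - 7*((6 + (5 - 1*(-5))) - 1) = -10 - 7*((6 + (5 + 5)) - 1) = -10 - 7*((6 + 10) - 1) = -10 - 7*(16 - 1) = -10 - 7*15 = -10 - 105 = -115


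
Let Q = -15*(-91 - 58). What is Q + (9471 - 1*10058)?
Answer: 1648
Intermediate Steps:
Q = 2235 (Q = -15*(-149) = 2235)
Q + (9471 - 1*10058) = 2235 + (9471 - 1*10058) = 2235 + (9471 - 10058) = 2235 - 587 = 1648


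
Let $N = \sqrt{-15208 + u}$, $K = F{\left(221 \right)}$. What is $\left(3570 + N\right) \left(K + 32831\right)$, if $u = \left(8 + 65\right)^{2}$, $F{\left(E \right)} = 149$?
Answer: $117738600 + 32980 i \sqrt{9879} \approx 1.1774 \cdot 10^{8} + 3.278 \cdot 10^{6} i$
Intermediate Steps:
$K = 149$
$u = 5329$ ($u = 73^{2} = 5329$)
$N = i \sqrt{9879}$ ($N = \sqrt{-15208 + 5329} = \sqrt{-9879} = i \sqrt{9879} \approx 99.393 i$)
$\left(3570 + N\right) \left(K + 32831\right) = \left(3570 + i \sqrt{9879}\right) \left(149 + 32831\right) = \left(3570 + i \sqrt{9879}\right) 32980 = 117738600 + 32980 i \sqrt{9879}$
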